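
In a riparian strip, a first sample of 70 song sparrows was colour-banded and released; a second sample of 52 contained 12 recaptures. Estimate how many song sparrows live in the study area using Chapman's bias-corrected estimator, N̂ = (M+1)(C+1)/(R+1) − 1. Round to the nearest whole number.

N ≈ 288

N̂ = (70+1)(52+1)/(12+1) − 1 = 71·53/13 − 1
= 3763/13 − 1 ≈ 289.46 − 1 ≈ 288.46 → 288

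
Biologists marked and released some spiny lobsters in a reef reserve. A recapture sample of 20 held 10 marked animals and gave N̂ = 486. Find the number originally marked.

From N = M·C/R: M = N·R / C = 486·10 / 20 = 4860 / 20 = 243.

M = 243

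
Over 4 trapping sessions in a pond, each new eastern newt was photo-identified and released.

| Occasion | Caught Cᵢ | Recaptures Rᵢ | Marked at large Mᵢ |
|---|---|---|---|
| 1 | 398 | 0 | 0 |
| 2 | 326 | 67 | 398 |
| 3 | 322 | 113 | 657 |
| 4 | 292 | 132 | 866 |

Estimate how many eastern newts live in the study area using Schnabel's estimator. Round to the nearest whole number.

N ≈ 1904

Σ MᵢCᵢ = 0·398 + 398·326 + 657·322 + 866·292 = 0 + 129748 + 211554 + 252872 = 594174
Σ Rᵢ = 0 + 67 + 113 + 132 = 312
N̂ = 594174 / 312 ≈ 1904.4 → 1904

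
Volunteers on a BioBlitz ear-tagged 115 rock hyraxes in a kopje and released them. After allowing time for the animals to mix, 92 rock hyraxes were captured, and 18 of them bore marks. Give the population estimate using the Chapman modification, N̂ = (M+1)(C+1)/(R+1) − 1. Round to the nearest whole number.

N̂ = (115+1)(92+1)/(18+1) − 1 = 116·93/19 − 1
= 10788/19 − 1 ≈ 567.8 − 1 ≈ 566.8 → 567

N ≈ 567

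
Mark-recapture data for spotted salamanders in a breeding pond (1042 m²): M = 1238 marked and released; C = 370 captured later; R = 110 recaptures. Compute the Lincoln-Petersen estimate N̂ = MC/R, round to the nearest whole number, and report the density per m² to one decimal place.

N̂ = 1238·370/110 = 458060/110 ≈ 4164.2 → 4164
Density = N̂ / area = 4164 / 1042 ≈ 4.00 → 4.0 per m²

density ≈ 4.0 spotted salamanders per m²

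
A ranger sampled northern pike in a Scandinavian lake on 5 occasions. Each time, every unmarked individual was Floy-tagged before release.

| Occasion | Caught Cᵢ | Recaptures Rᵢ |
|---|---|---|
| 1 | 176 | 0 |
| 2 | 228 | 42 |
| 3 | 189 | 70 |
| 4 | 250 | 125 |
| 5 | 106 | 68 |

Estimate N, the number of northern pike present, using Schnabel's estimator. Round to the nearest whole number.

N ≈ 961

Marked at large before each occasion: Mᵢ = Σⱼ<ᵢ (Cⱼ − Rⱼ) → M1=0, M2=176, M3=362, M4=481, M5=606
Σ MᵢCᵢ = 0·176 + 176·228 + 362·189 + 481·250 + 606·106 = 0 + 40128 + 68418 + 120250 + 64236 = 293032
Σ Rᵢ = 0 + 42 + 70 + 125 + 68 = 305
N̂ = 293032 / 305 ≈ 960.8 → 961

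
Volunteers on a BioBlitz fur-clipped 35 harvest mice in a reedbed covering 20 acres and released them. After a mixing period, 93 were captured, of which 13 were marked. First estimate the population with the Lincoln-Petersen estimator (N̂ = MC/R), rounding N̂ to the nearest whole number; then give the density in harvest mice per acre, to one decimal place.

density ≈ 12.5 harvest mice per acre

N̂ = 35·93/13 = 3255/13 ≈ 250.4 → 250
Density = N̂ / area = 250 / 20 ≈ 12.50 → 12.5 per acre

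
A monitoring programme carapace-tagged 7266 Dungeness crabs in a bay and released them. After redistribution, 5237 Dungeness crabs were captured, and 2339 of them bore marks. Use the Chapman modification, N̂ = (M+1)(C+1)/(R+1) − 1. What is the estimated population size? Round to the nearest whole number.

N̂ = (7266+1)(5237+1)/(2339+1) − 1 = 7267·5238/2340 − 1
= 38064546/2340 − 1 ≈ 16266.9 − 1 ≈ 16265.9 → 16266

N ≈ 16,266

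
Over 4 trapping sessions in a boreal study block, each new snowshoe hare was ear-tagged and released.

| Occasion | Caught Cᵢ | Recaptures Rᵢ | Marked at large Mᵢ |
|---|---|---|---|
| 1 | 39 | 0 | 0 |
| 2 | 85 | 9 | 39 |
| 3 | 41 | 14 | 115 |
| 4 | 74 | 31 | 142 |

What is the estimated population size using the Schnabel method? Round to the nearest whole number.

N ≈ 343

Σ MᵢCᵢ = 0·39 + 39·85 + 115·41 + 142·74 = 0 + 3315 + 4715 + 10508 = 18538
Σ Rᵢ = 0 + 9 + 14 + 31 = 54
N̂ = 18538 / 54 ≈ 343.3 → 343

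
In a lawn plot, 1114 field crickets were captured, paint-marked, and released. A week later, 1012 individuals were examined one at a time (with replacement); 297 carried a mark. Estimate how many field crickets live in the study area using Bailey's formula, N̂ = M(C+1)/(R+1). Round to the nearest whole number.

N̂ = 1114·(1012+1)/(297+1) = 1114·1013/298 = 1128482/298 ≈ 3786.9 → 3787

N ≈ 3787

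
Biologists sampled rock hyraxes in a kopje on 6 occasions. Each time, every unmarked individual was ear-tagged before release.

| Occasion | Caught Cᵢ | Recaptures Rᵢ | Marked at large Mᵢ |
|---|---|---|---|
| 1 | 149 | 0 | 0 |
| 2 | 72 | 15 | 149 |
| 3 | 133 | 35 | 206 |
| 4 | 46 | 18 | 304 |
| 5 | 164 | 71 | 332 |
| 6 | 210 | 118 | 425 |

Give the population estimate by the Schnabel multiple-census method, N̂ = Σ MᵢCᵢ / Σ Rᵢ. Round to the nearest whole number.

N ≈ 762

Σ MᵢCᵢ = 0·149 + 149·72 + 206·133 + 304·46 + 332·164 + 425·210 = 0 + 10728 + 27398 + 13984 + 54448 + 89250 = 195808
Σ Rᵢ = 0 + 15 + 35 + 18 + 71 + 118 = 257
N̂ = 195808 / 257 ≈ 761.9 → 762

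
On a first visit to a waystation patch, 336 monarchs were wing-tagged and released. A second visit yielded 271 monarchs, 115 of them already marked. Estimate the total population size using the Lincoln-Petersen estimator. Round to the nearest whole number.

N ≈ 792

N = (336 × 271) / 115 = 91056 / 115 ≈ 791.8 → 792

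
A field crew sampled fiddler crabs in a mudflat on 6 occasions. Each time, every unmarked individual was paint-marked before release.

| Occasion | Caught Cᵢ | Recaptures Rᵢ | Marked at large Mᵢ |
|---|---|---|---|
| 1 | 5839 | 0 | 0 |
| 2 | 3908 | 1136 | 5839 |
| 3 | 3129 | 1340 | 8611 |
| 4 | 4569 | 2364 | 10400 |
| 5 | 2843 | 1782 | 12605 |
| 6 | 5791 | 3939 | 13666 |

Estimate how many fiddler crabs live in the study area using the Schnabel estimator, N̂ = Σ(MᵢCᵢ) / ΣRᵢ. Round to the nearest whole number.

N ≈ 20,098

Σ MᵢCᵢ = 0·5839 + 5839·3908 + 8611·3129 + 10400·4569 + 12605·2843 + 13666·5791 = 0 + 22818812 + 26943819 + 47517600 + 35836015 + 79139806 = 212256052
Σ Rᵢ = 0 + 1136 + 1340 + 2364 + 1782 + 3939 = 10561
N̂ = 212256052 / 10561 ≈ 20098.1 → 20098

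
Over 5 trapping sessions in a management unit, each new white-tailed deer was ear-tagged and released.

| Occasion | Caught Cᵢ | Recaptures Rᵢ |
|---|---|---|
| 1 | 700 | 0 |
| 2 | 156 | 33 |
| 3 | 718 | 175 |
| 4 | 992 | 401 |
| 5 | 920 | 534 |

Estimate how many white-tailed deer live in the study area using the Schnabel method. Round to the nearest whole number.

Marked at large before each occasion: Mᵢ = Σⱼ<ᵢ (Cⱼ − Rⱼ) → M1=0, M2=700, M3=823, M4=1366, M5=1957
Σ MᵢCᵢ = 0·700 + 700·156 + 823·718 + 1366·992 + 1957·920 = 0 + 109200 + 590914 + 1355072 + 1800440 = 3855626
Σ Rᵢ = 0 + 33 + 175 + 401 + 534 = 1143
N̂ = 3855626 / 1143 ≈ 3373.3 → 3373

N ≈ 3373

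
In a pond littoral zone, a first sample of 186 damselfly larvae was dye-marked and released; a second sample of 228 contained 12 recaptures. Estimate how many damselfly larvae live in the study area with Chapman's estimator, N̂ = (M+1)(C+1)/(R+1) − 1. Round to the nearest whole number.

N ≈ 3293

N̂ = (186+1)(228+1)/(12+1) − 1 = 187·229/13 − 1
= 42823/13 − 1 ≈ 3294.1 − 1 ≈ 3293.1 → 3293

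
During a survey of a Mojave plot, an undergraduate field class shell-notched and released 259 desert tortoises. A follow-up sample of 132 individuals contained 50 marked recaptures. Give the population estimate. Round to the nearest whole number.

If marked individuals mix randomly, R/C ≈ M/N, giving N ≈ M·C/R.
N = (259 × 132) / 50 = 34188 / 50 ≈ 683.8 → 684

N ≈ 684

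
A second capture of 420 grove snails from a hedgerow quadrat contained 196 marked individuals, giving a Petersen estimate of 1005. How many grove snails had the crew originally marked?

M = 469

From N = M·C/R: M = N·R / C = 1005·196 / 420 = 196980 / 420 = 469.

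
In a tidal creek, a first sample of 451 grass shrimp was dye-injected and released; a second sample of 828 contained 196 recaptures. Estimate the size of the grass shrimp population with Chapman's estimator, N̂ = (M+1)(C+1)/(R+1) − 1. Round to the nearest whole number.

N ≈ 1901

N̂ = (451+1)(828+1)/(196+1) − 1 = 452·829/197 − 1
= 374708/197 − 1 ≈ 1902.1 − 1 ≈ 1901.1 → 1901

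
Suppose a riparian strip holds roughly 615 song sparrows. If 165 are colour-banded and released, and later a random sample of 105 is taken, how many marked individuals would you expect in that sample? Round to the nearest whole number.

Expected recaptures E[R] = M·C / N.
E[R] = 165 × 105 / 615 = 17325 / 615 ≈ 28.2 → 28

expected recaptures ≈ 28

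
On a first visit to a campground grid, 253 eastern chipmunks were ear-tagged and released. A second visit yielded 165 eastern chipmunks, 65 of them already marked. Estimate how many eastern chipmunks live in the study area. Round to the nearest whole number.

Lincoln-Petersen assumes M/N = R/C, so N = M·C / R.
N = (253 × 165) / 65 = 41745 / 65 ≈ 642.2 → 642

N ≈ 642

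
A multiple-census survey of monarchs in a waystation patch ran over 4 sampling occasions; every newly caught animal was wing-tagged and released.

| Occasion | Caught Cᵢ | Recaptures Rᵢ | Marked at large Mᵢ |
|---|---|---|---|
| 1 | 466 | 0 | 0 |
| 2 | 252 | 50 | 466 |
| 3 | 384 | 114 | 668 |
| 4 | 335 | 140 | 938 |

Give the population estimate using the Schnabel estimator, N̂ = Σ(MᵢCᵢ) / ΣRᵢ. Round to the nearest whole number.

Σ MᵢCᵢ = 0·466 + 466·252 + 668·384 + 938·335 = 0 + 117432 + 256512 + 314230 = 688174
Σ Rᵢ = 0 + 50 + 114 + 140 = 304
N̂ = 688174 / 304 ≈ 2263.7 → 2264

N ≈ 2264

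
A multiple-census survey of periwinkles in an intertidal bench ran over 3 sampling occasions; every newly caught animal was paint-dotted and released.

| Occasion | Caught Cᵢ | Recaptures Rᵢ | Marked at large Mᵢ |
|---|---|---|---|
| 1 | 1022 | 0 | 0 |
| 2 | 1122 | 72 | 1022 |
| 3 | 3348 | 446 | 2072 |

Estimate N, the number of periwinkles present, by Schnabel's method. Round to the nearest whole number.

N ≈ 15,606

Σ MᵢCᵢ = 0·1022 + 1022·1122 + 2072·3348 = 0 + 1146684 + 6937056 = 8083740
Σ Rᵢ = 0 + 72 + 446 = 518
N̂ = 8083740 / 518 ≈ 15605.7 → 15606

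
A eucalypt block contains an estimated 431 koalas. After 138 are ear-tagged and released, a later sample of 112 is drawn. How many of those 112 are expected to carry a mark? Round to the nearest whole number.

Expected recaptures E[R] = M·C / N.
E[R] = 138 × 112 / 431 = 15456 / 431 ≈ 35.9 → 36

expected recaptures ≈ 36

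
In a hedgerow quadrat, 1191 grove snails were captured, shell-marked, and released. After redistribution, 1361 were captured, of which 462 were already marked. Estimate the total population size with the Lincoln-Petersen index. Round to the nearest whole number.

N ≈ 3509

If marked individuals mix randomly, R/C ≈ M/N, giving N ≈ M·C/R.
N = (1191 × 1361) / 462 = 1620951 / 462 ≈ 3508.6 → 3509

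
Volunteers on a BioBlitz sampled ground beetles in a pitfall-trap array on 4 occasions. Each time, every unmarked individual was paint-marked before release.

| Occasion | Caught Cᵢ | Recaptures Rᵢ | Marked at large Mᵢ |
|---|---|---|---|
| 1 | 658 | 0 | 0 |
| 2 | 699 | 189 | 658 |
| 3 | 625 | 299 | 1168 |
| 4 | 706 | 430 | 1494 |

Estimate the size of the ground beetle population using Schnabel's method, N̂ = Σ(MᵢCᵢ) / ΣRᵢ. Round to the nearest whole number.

N ≈ 2445

Σ MᵢCᵢ = 0·658 + 658·699 + 1168·625 + 1494·706 = 0 + 459942 + 730000 + 1054764 = 2244706
Σ Rᵢ = 0 + 189 + 299 + 430 = 918
N̂ = 2244706 / 918 ≈ 2445.2 → 2445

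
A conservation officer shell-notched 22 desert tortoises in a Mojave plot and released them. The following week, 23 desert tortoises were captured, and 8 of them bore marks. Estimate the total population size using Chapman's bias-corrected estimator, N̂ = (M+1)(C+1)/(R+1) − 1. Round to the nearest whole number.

N̂ = (22+1)(23+1)/(8+1) − 1 = 23·24/9 − 1
= 552/9 − 1 ≈ 61.3 − 1 ≈ 60.3 → 60

N ≈ 60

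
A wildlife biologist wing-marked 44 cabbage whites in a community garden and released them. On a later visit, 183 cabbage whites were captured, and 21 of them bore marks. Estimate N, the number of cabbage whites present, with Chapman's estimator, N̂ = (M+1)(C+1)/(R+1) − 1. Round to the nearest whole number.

N̂ = (44+1)(183+1)/(21+1) − 1 = 45·184/22 − 1
= 8280/22 − 1 ≈ 376.4 − 1 ≈ 375.4 → 375

N ≈ 375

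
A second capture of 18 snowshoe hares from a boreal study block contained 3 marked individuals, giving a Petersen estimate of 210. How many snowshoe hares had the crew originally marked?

M = 35

From N = M·C/R: M = N·R / C = 210·3 / 18 = 630 / 18 = 35.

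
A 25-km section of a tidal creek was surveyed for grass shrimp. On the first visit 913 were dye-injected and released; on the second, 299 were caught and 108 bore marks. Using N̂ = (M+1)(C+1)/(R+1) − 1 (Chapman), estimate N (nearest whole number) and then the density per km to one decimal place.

N̂ = 914·300/109 − 1 = 274200/109 − 1 ≈ 2514.6 → 2515
Density = N̂ / area = 2515 / 25 ≈ 100.60 → 100.6 per km

density ≈ 100.6 grass shrimp per km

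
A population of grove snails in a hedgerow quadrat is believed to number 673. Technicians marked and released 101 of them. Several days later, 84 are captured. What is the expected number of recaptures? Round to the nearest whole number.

expected recaptures ≈ 13

Expected recaptures E[R] = M·C / N.
E[R] = 101 × 84 / 673 = 8484 / 673 ≈ 12.6 → 13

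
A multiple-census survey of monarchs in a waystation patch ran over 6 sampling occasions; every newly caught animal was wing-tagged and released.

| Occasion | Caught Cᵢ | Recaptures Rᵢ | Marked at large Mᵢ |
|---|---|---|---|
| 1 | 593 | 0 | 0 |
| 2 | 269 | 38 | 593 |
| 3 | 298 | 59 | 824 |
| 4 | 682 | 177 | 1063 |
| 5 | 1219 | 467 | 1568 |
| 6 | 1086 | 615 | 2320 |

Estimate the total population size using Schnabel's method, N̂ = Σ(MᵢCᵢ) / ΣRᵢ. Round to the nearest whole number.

Σ MᵢCᵢ = 0·593 + 593·269 + 824·298 + 1063·682 + 1568·1219 + 2320·1086 = 0 + 159517 + 245552 + 724966 + 1911392 + 2519520 = 5560947
Σ Rᵢ = 0 + 38 + 59 + 177 + 467 + 615 = 1356
N̂ = 5560947 / 1356 ≈ 4101.0 → 4101

N ≈ 4101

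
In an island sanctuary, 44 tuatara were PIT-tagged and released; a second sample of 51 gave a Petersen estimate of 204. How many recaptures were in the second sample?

From N = M·C/R: R = M·C / N = 44·51 / 204 = 2244 / 204 = 11.

R = 11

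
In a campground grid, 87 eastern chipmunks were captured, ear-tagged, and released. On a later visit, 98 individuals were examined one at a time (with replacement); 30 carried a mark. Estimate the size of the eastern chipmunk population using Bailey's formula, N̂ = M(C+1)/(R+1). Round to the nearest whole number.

N̂ = 87·(98+1)/(30+1) = 87·99/31 = 8613/31 ≈ 277.8 → 278

N ≈ 278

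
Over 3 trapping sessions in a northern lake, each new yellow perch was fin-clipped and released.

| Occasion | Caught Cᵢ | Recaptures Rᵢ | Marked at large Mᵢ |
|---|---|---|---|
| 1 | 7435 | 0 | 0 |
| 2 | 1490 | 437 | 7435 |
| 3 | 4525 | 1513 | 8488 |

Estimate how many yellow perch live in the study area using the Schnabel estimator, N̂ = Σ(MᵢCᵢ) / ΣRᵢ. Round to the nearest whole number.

N ≈ 25,378

Σ MᵢCᵢ = 0·7435 + 7435·1490 + 8488·4525 = 0 + 11078150 + 38408200 = 49486350
Σ Rᵢ = 0 + 437 + 1513 = 1950
N̂ = 49486350 / 1950 ≈ 25377.6 → 25378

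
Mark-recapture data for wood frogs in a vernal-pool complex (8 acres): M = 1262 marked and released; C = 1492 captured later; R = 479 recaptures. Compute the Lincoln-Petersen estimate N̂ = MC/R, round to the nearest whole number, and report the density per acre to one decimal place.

N̂ = 1262·1492/479 = 1882904/479 ≈ 3930.9 → 3931
Density = N̂ / area = 3931 / 8 ≈ 491.38 → 491.4 per acre

density ≈ 491.4 wood frogs per acre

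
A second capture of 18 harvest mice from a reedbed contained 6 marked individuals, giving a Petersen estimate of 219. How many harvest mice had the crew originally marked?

From N = M·C/R: M = N·R / C = 219·6 / 18 = 1314 / 18 = 73.

M = 73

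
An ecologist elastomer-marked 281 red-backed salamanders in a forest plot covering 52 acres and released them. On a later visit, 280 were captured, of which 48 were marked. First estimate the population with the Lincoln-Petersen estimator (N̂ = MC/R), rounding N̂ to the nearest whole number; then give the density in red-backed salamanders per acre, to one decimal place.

N̂ = 281·280/48 = 78680/48 ≈ 1639.2 → 1639
Density = N̂ / area = 1639 / 52 ≈ 31.52 → 31.5 per acre

density ≈ 31.5 red-backed salamanders per acre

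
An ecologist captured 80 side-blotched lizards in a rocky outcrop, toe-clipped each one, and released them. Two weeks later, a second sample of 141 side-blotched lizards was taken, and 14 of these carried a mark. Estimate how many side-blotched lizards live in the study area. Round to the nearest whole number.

The marked fraction in the recapture sample should equal the marked fraction in the population: 14/141 = 80/N.
N = (80 × 141) / 14 = 11280 / 14 ≈ 805.7 → 806

N ≈ 806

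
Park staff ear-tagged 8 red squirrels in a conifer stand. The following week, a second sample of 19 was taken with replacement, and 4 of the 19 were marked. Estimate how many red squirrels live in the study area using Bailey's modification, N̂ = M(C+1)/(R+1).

N = 32

N̂ = 8·(19+1)/(4+1) = 8·20/5 = 160/5 = 32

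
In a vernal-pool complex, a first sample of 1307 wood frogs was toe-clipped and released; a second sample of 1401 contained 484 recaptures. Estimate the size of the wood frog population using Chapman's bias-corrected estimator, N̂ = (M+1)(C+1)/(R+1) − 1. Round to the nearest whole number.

N̂ = (1307+1)(1401+1)/(484+1) − 1 = 1308·1402/485 − 1
= 1833816/485 − 1 ≈ 3781.1 − 1 ≈ 3780.1 → 3780

N ≈ 3780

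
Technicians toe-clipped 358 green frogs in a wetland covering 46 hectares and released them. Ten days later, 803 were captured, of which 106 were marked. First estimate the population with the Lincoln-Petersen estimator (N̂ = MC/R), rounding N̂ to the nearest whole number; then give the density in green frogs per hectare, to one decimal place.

density ≈ 59.0 green frogs per hectare

N̂ = 358·803/106 = 287474/106 ≈ 2712.0 → 2712
Density = N̂ / area = 2712 / 46 ≈ 58.96 → 59.0 per hectare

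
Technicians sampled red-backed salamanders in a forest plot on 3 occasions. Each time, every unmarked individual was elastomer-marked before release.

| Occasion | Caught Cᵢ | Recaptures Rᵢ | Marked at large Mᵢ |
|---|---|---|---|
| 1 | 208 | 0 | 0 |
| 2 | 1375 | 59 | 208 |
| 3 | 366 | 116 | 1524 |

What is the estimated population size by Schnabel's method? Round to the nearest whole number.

N ≈ 4822

Σ MᵢCᵢ = 0·208 + 208·1375 + 1524·366 = 0 + 286000 + 557784 = 843784
Σ Rᵢ = 0 + 59 + 116 = 175
N̂ = 843784 / 175 ≈ 4821.6 → 4822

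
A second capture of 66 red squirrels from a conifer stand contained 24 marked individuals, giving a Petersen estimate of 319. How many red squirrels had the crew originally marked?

M = 116

From N = M·C/R: M = N·R / C = 319·24 / 66 = 7656 / 66 = 116.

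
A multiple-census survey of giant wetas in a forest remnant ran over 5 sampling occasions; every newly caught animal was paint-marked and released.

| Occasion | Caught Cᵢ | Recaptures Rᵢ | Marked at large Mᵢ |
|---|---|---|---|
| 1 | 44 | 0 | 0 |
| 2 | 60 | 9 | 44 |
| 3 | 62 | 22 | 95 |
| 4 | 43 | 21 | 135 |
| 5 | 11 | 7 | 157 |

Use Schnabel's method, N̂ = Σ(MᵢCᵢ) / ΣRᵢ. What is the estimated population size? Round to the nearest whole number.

N ≈ 272

Σ MᵢCᵢ = 0·44 + 44·60 + 95·62 + 135·43 + 157·11 = 0 + 2640 + 5890 + 5805 + 1727 = 16062
Σ Rᵢ = 0 + 9 + 22 + 21 + 7 = 59
N̂ = 16062 / 59 ≈ 272.2 → 272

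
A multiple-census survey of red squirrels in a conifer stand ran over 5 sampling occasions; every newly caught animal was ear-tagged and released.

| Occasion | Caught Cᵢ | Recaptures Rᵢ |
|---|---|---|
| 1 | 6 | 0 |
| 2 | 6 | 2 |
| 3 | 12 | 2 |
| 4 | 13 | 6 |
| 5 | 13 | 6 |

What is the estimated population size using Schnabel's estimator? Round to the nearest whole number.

N ≈ 48

Marked at large before each occasion: Mᵢ = Σⱼ<ᵢ (Cⱼ − Rⱼ) → M1=0, M2=6, M3=10, M4=20, M5=27
Σ MᵢCᵢ = 0·6 + 6·6 + 10·12 + 20·13 + 27·13 = 0 + 36 + 120 + 260 + 351 = 767
Σ Rᵢ = 0 + 2 + 2 + 6 + 6 = 16
N̂ = 767 / 16 ≈ 47.9 → 48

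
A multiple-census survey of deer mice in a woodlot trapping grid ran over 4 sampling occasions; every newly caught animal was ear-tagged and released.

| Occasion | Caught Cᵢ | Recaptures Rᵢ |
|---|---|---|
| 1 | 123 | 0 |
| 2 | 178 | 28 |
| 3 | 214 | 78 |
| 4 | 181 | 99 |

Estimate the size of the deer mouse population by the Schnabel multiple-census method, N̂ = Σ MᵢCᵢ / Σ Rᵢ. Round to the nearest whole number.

N ≈ 753

Marked at large before each occasion: Mᵢ = Σⱼ<ᵢ (Cⱼ − Rⱼ) → M1=0, M2=123, M3=273, M4=409
Σ MᵢCᵢ = 0·123 + 123·178 + 273·214 + 409·181 = 0 + 21894 + 58422 + 74029 = 154345
Σ Rᵢ = 0 + 28 + 78 + 99 = 205
N̂ = 154345 / 205 ≈ 752.9 → 753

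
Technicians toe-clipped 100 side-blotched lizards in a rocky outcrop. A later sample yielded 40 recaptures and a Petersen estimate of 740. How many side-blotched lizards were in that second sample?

From N = M·C/R: C = N·R / M = 740·40 / 100 = 29600 / 100 = 296.

C = 296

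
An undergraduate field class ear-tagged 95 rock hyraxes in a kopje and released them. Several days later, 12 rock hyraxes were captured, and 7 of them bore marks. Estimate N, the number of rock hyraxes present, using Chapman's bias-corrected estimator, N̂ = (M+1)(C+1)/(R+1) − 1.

N̂ = (95+1)(12+1)/(7+1) − 1 = 96·13/8 − 1
= 1248/8 − 1 = 156 − 1 = 155

N = 155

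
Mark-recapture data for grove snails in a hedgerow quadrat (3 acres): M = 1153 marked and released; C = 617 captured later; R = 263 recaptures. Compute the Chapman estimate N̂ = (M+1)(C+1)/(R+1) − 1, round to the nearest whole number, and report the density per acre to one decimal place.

density ≈ 900.0 grove snails per acre

N̂ = 1154·618/264 − 1 = 713172/264 − 1 ≈ 2700.4 → 2700
Density = N̂ / area = 2700 / 3 = 900.0 per acre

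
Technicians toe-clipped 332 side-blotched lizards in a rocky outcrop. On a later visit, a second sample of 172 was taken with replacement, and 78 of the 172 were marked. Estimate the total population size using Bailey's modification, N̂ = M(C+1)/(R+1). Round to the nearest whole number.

N ≈ 727

N̂ = 332·(172+1)/(78+1) = 332·173/79 = 57436/79 ≈ 727.0 → 727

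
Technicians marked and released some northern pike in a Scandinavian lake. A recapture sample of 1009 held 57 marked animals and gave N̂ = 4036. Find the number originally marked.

From N = M·C/R: M = N·R / C = 4036·57 / 1009 = 230052 / 1009 = 228.

M = 228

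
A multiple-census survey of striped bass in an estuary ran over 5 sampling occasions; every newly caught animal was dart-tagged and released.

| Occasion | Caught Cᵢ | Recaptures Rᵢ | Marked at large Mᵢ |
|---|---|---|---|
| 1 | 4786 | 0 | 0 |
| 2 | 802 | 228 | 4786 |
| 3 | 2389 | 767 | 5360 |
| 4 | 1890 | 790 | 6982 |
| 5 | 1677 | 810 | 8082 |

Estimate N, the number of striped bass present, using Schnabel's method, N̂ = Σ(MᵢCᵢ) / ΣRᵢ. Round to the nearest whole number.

N ≈ 16,722

Σ MᵢCᵢ = 0·4786 + 4786·802 + 5360·2389 + 6982·1890 + 8082·1677 = 0 + 3838372 + 12805040 + 13195980 + 13553514 = 43392906
Σ Rᵢ = 0 + 228 + 767 + 790 + 810 = 2595
N̂ = 43392906 / 2595 ≈ 16721.7 → 16722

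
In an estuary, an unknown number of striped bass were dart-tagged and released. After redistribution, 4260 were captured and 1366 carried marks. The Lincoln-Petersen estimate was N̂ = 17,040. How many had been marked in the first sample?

M = 5464

From N = M·C/R: M = N·R / C = 17040·1366 / 4260 = 23276640 / 4260 = 5464.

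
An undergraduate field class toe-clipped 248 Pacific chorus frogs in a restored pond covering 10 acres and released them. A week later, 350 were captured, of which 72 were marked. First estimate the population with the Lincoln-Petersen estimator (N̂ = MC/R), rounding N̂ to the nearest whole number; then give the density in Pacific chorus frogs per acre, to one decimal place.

N̂ = 248·350/72 = 86800/72 ≈ 1205.6 → 1206
Density = N̂ / area = 1206 / 10 ≈ 120.60 → 120.6 per acre

density ≈ 120.6 Pacific chorus frogs per acre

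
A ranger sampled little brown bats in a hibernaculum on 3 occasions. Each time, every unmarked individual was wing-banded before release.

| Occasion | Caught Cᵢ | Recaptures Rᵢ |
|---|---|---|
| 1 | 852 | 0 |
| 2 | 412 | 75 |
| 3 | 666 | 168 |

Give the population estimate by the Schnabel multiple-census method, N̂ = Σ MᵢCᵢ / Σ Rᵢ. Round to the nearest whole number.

N ≈ 4703

Marked at large before each occasion: Mᵢ = Σⱼ<ᵢ (Cⱼ − Rⱼ) → M1=0, M2=852, M3=1189
Σ MᵢCᵢ = 0·852 + 852·412 + 1189·666 = 0 + 351024 + 791874 = 1142898
Σ Rᵢ = 0 + 75 + 168 = 243
N̂ = 1142898 / 243 ≈ 4703.3 → 4703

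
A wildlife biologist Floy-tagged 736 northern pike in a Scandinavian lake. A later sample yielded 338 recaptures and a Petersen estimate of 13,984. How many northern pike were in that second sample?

From N = M·C/R: C = N·R / M = 13984·338 / 736 = 4726592 / 736 = 6422.

C = 6422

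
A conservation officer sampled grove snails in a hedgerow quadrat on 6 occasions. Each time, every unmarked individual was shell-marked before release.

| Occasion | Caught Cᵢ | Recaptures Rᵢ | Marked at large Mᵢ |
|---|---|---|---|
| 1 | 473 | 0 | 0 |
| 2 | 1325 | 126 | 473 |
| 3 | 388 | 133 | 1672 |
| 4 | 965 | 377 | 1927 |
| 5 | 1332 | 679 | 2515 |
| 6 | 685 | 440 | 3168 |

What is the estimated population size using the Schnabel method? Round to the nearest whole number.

N ≈ 4932

Σ MᵢCᵢ = 0·473 + 473·1325 + 1672·388 + 1927·965 + 2515·1332 + 3168·685 = 0 + 626725 + 648736 + 1859555 + 3349980 + 2170080 = 8655076
Σ Rᵢ = 0 + 126 + 133 + 377 + 679 + 440 = 1755
N̂ = 8655076 / 1755 ≈ 4931.7 → 4932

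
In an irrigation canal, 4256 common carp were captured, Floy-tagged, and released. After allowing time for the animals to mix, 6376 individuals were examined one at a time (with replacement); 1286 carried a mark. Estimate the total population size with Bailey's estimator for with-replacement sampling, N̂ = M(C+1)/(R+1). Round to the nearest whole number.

N ≈ 21,088

N̂ = 4256·(6376+1)/(1286+1) = 4256·6377/1287 = 27140512/1287 ≈ 21088.2 → 21088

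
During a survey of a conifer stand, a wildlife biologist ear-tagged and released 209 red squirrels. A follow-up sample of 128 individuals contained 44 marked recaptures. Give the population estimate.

N = 608

If marked individuals mix randomly, R/C ≈ M/N, giving N ≈ M·C/R.
N = (209 × 128) / 44 = 26752 / 44 = 608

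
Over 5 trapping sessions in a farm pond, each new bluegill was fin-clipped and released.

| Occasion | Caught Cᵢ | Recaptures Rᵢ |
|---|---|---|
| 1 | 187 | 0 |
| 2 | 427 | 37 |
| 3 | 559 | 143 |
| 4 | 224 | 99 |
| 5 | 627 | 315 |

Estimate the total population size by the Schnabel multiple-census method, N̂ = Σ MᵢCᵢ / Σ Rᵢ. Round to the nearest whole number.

N ≈ 2232

Marked at large before each occasion: Mᵢ = Σⱼ<ᵢ (Cⱼ − Rⱼ) → M1=0, M2=187, M3=577, M4=993, M5=1118
Σ MᵢCᵢ = 0·187 + 187·427 + 577·559 + 993·224 + 1118·627 = 0 + 79849 + 322543 + 222432 + 700986 = 1325810
Σ Rᵢ = 0 + 37 + 143 + 99 + 315 = 594
N̂ = 1325810 / 594 ≈ 2232.0 → 2232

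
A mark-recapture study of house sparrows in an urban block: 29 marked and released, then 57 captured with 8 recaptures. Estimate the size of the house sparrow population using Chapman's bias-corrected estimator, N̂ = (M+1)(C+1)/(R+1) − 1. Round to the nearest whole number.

N ≈ 192

N̂ = (29+1)(57+1)/(8+1) − 1 = 30·58/9 − 1
= 1740/9 − 1 ≈ 193.3 − 1 ≈ 192.3 → 192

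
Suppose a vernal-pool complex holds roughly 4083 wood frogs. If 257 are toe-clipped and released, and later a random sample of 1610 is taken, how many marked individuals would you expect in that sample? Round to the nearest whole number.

Expected recaptures E[R] = M·C / N.
E[R] = 257 × 1610 / 4083 = 413770 / 4083 ≈ 101.3 → 101

expected recaptures ≈ 101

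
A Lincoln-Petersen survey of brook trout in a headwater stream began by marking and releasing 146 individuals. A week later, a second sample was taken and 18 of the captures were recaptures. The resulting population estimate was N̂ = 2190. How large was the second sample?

C = 270

From N = M·C/R: C = N·R / M = 2190·18 / 146 = 39420 / 146 = 270.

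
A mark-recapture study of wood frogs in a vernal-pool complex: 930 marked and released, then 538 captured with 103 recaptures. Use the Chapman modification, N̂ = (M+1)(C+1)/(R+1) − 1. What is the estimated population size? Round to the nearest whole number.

N̂ = (930+1)(538+1)/(103+1) − 1 = 931·539/104 − 1
= 501809/104 − 1 ≈ 4825.1 − 1 ≈ 4824.1 → 4824

N ≈ 4824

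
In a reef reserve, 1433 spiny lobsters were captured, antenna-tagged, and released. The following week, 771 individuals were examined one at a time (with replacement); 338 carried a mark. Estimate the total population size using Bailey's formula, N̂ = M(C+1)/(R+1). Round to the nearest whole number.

N ≈ 3263

N̂ = 1433·(771+1)/(338+1) = 1433·772/339 = 1106276/339 ≈ 3263.4 → 3263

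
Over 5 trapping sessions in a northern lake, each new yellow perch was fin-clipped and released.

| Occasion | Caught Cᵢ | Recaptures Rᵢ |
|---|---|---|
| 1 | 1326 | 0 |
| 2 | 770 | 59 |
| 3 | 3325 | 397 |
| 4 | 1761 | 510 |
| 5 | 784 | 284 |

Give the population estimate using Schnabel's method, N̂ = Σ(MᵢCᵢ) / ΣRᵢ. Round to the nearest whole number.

Marked at large before each occasion: Mᵢ = Σⱼ<ᵢ (Cⱼ − Rⱼ) → M1=0, M2=1326, M3=2037, M4=4965, M5=6216
Σ MᵢCᵢ = 0·1326 + 1326·770 + 2037·3325 + 4965·1761 + 6216·784 = 0 + 1021020 + 6773025 + 8743365 + 4873344 = 21410754
Σ Rᵢ = 0 + 59 + 397 + 510 + 284 = 1250
N̂ = 21410754 / 1250 ≈ 17128.6 → 17129

N ≈ 17,129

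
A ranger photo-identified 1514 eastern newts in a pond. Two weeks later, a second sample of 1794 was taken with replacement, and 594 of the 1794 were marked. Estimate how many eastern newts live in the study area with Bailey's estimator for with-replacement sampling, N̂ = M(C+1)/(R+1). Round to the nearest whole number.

N̂ = 1514·(1794+1)/(594+1) = 1514·1795/595 = 2717630/595 ≈ 4567.4 → 4567

N ≈ 4567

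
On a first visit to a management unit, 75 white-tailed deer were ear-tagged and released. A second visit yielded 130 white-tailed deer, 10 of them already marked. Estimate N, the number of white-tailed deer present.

The marked fraction in the recapture sample should equal the marked fraction in the population: 10/130 = 75/N.
N = (75 × 130) / 10 = 9750 / 10 = 975

N = 975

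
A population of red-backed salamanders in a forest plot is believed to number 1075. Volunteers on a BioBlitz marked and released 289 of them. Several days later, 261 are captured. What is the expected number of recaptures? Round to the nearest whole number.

expected recaptures ≈ 70

The marked fraction of the population is 289/1075, so in a sample of 261 expect C·(M/N) marked.
E[R] = 289 × 261 / 1075 = 75429 / 1075 ≈ 70.2 → 70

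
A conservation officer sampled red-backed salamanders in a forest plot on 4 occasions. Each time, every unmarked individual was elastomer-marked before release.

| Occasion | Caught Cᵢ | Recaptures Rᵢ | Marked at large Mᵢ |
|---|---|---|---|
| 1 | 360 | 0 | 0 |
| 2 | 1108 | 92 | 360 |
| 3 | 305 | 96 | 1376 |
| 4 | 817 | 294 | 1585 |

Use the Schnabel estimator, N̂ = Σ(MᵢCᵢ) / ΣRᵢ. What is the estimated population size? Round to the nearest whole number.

N ≈ 4385

Σ MᵢCᵢ = 0·360 + 360·1108 + 1376·305 + 1585·817 = 0 + 398880 + 419680 + 1294945 = 2113505
Σ Rᵢ = 0 + 92 + 96 + 294 = 482
N̂ = 2113505 / 482 ≈ 4384.9 → 4385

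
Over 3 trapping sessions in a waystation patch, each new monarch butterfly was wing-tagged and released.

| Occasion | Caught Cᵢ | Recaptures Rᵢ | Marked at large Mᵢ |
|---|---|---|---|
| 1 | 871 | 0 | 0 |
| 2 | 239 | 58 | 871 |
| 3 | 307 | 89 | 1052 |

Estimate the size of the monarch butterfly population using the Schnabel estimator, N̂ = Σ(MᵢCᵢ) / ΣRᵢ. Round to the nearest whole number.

Σ MᵢCᵢ = 0·871 + 871·239 + 1052·307 = 0 + 208169 + 322964 = 531133
Σ Rᵢ = 0 + 58 + 89 = 147
N̂ = 531133 / 147 ≈ 3613.1 → 3613

N ≈ 3613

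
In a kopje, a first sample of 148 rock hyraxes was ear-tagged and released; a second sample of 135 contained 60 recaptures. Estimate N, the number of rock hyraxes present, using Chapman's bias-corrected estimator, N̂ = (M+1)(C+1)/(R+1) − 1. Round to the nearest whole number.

N̂ = (148+1)(135+1)/(60+1) − 1 = 149·136/61 − 1
= 20264/61 − 1 ≈ 332.2 − 1 ≈ 331.2 → 331

N ≈ 331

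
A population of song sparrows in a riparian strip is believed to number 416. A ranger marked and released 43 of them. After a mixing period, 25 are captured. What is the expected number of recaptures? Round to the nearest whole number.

The marked fraction of the population is 43/416, so in a sample of 25 expect C·(M/N) marked.
E[R] = 43 × 25 / 416 = 1075 / 416 ≈ 2.6 → 3

expected recaptures ≈ 3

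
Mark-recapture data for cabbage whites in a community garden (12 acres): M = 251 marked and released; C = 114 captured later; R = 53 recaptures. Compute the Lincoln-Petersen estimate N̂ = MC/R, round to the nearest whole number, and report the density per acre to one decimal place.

N̂ = 251·114/53 = 28614/53 ≈ 539.9 → 540
Density = N̂ / area = 540 / 12 = 45.0 per acre

density ≈ 45.0 cabbage whites per acre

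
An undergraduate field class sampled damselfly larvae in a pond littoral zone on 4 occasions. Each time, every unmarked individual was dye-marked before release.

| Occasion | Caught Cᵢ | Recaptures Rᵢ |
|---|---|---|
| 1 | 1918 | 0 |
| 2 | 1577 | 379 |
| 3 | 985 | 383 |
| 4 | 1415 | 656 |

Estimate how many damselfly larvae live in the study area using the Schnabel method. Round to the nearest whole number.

Marked at large before each occasion: Mᵢ = Σⱼ<ᵢ (Cⱼ − Rⱼ) → M1=0, M2=1918, M3=3116, M4=3718
Σ MᵢCᵢ = 0·1918 + 1918·1577 + 3116·985 + 3718·1415 = 0 + 3024686 + 3069260 + 5260970 = 11354916
Σ Rᵢ = 0 + 379 + 383 + 656 = 1418
N̂ = 11354916 / 1418 ≈ 8007.7 → 8008

N ≈ 8008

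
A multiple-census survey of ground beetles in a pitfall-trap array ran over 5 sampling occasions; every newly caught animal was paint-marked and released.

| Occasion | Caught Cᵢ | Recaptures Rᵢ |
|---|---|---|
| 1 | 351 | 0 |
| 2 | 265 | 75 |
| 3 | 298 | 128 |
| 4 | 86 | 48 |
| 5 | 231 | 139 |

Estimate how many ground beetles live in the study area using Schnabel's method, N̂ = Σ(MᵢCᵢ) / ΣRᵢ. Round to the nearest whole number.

N ≈ 1252

Marked at large before each occasion: Mᵢ = Σⱼ<ᵢ (Cⱼ − Rⱼ) → M1=0, M2=351, M3=541, M4=711, M5=749
Σ MᵢCᵢ = 0·351 + 351·265 + 541·298 + 711·86 + 749·231 = 0 + 93015 + 161218 + 61146 + 173019 = 488398
Σ Rᵢ = 0 + 75 + 128 + 48 + 139 = 390
N̂ = 488398 / 390 ≈ 1252.3 → 1252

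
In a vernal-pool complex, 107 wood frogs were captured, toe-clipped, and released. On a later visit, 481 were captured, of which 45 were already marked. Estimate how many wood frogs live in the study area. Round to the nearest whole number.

N = (107 × 481) / 45 = 51467 / 45 ≈ 1143.7 → 1144

N ≈ 1144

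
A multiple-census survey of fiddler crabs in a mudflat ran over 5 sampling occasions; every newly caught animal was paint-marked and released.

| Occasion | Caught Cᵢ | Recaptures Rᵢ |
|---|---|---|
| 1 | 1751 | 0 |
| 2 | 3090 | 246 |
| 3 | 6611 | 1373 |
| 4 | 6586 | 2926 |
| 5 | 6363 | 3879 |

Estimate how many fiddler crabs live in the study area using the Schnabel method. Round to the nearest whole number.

Marked at large before each occasion: Mᵢ = Σⱼ<ᵢ (Cⱼ − Rⱼ) → M1=0, M2=1751, M3=4595, M4=9833, M5=13493
Σ MᵢCᵢ = 0·1751 + 1751·3090 + 4595·6611 + 9833·6586 + 13493·6363 = 0 + 5410590 + 30377545 + 64760138 + 85855959 = 186404232
Σ Rᵢ = 0 + 246 + 1373 + 2926 + 3879 = 8424
N̂ = 186404232 / 8424 ≈ 22127.8 → 22128

N ≈ 22,128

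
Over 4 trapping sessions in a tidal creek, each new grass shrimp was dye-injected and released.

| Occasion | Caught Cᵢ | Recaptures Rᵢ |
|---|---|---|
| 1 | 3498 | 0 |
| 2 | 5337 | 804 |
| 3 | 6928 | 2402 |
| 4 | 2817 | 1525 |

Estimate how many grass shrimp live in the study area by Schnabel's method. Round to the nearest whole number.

Marked at large before each occasion: Mᵢ = Σⱼ<ᵢ (Cⱼ − Rⱼ) → M1=0, M2=3498, M3=8031, M4=12557
Σ MᵢCᵢ = 0·3498 + 3498·5337 + 8031·6928 + 12557·2817 = 0 + 18668826 + 55638768 + 35373069 = 109680663
Σ Rᵢ = 0 + 804 + 2402 + 1525 = 4731
N̂ = 109680663 / 4731 ≈ 23183.4 → 23183

N ≈ 23,183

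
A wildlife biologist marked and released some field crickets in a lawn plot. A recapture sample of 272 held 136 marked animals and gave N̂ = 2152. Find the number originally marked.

From N = M·C/R: M = N·R / C = 2152·136 / 272 = 292672 / 272 = 1076.

M = 1076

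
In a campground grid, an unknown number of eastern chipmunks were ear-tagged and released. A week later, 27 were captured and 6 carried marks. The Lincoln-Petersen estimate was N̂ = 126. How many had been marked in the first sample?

M = 28

From N = M·C/R: M = N·R / C = 126·6 / 27 = 756 / 27 = 28.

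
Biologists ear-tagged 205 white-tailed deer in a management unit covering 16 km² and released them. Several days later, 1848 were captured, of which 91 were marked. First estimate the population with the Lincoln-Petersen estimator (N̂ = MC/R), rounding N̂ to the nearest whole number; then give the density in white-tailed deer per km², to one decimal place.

density ≈ 260.2 white-tailed deer per km²

N̂ = 205·1848/91 = 378840/91 ≈ 4163.1 → 4163
Density = N̂ / area = 4163 / 16 ≈ 260.19 → 260.2 per km²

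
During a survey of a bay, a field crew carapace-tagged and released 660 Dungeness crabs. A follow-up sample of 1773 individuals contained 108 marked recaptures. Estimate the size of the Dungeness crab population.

If marked individuals mix randomly, R/C ≈ M/N, giving N ≈ M·C/R.
N = (660 × 1773) / 108 = 1170180 / 108 = 10835

N = 10,835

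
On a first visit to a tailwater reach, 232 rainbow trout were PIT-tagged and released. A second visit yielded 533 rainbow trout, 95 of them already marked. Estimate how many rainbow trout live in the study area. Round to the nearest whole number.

The marked fraction in the recapture sample should equal the marked fraction in the population: 95/533 = 232/N.
N = (232 × 533) / 95 = 123656 / 95 ≈ 1301.6 → 1302

N ≈ 1302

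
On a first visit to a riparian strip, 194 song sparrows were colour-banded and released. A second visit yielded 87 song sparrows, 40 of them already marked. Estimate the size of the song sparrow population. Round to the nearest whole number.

If marked individuals mix randomly, R/C ≈ M/N, giving N ≈ M·C/R.
N = (194 × 87) / 40 = 16878 / 40 ≈ 421.9 → 422

N ≈ 422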